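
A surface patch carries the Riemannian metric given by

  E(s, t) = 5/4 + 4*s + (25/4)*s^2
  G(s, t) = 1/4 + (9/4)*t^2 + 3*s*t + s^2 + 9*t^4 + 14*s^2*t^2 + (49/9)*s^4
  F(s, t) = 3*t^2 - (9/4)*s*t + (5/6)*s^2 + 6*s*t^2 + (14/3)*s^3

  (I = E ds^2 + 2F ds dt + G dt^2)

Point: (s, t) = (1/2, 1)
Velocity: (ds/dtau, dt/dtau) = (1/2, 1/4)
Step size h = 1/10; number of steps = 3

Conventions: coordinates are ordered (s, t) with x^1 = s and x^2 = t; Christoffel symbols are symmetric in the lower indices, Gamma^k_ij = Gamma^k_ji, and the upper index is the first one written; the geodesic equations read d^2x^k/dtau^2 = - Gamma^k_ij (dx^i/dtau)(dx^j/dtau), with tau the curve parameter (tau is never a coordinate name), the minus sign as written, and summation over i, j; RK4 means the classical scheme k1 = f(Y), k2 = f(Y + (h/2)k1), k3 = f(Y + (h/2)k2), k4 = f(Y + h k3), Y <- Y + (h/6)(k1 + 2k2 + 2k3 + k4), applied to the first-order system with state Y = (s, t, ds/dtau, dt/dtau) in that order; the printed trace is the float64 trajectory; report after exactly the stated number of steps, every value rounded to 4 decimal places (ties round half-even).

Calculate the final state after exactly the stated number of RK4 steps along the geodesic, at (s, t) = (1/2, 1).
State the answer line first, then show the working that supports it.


Answer: s = 0.6582, t = 1.0577, ds/dtau = 0.5467, dt/dtau = 0.1420

f(Y) = (ds/dtau, dt/dtau, -Gamma^s_ij Y'^i Y'^j, -Gamma^t_ij Y'^i Y'^j) with the Gammas evaluated at the stage position; h = 0.100000; intermediate values shown to 6 dp
step 0: s = 0.5000, t = 1.0000, ds/dtau = 0.5000, dt/dtau = 0.2500
step 1:
  k1: at (s, t) = (0.500000, 1.000000), (ds/dtau, dt/dtau) = (0.500000, 0.250000); Gamma_sss = 0.833378, Gamma_sst = -1.171077, Gamma_stt = -2.593969, Gamma_tss = 0.196653, Gamma_tst = 0.994555, Gamma_ttt = 2.293652; k1 = (0.500000, 0.250000, 0.246548, -0.441155)
  k2: at (s, t) = (0.525000, 1.012500), (ds/dtau, dt/dtau) = (0.512327, 0.227942); Gamma_sss = 0.791182, Gamma_sst = -1.188563, Gamma_stt = -2.695588, Gamma_tss = 0.210830, Gamma_tst = 1.002578, Gamma_ttt = 2.293442; k2 = (0.512327, 0.227942, 0.209991, -0.408665)
  k3: at (s, t) = (0.525616, 1.011397), (ds/dtau, dt/dtau) = (0.510500, 0.229567); Gamma_sss = 0.789773, Gamma_sst = -1.187097, Gamma_stt = -2.688337, Gamma_tss = 0.212054, Gamma_tst = 1.003817, Gamma_ttt = 2.292219; k3 = (0.510500, 0.229567, 0.214096, -0.411347)
  k4: at (s, t) = (0.551050, 1.022957), (ds/dtau, dt/dtau) = (0.521410, 0.208865); Gamma_sss = 0.748685, Gamma_sst = -1.203725, Gamma_stt = -2.784682, Gamma_tss = 0.225784, Gamma_tst = 1.012198, Gamma_ttt = 2.291610; k4 = (0.521410, 0.208865, 0.180119, -0.381820)
  Y <- Y + (h/6)(k1 + 2k2 + 2k3 + k4): s = 0.5511, t = 1.0229, ds/dtau = 0.5212, dt/dtau = 0.2090
step 2:
  k1: at (s, t) = (0.551118, 1.022898), (ds/dtau, dt/dtau) = (0.521247, 0.208950); Gamma_sss = 0.748554, Gamma_sst = -1.203651, Gamma_stt = -2.784323, Gamma_tss = 0.225877, Gamma_tst = 1.012286, Gamma_ttt = 2.291531; k1 = (0.521247, 0.208950, 0.180373, -0.381924)
  k2: at (s, t) = (0.577180, 1.033346), (ds/dtau, dt/dtau) = (0.530266, 0.189854); Gamma_sss = 0.708138, Gamma_sst = -1.219253, Gamma_stt = -2.874466, Gamma_tss = 0.239506, Gamma_tst = 1.021284, Gamma_ttt = 2.290316; k2 = (0.530266, 0.189854, 0.149985, -0.355530)
  k3: at (s, t) = (0.577631, 1.032391), (ds/dtau, dt/dtau) = (0.528747, 0.191174); Gamma_sss = 0.707144, Gamma_sst = -1.218053, Gamma_stt = -2.868255, Gamma_tss = 0.240480, Gamma_tst = 1.022277, Gamma_ttt = 2.289323; k3 = (0.528747, 0.191174, 0.153376, -0.357569)
  k4: at (s, t) = (0.603992, 1.042015), (ds/dtau, dt/dtau) = (0.536585, 0.173193); Gamma_sss = 0.668039, Gamma_sst = -1.233098, Gamma_stt = -2.954204, Gamma_tss = 0.253611, Gamma_tst = 1.031451, Gamma_ttt = 2.287930; k4 = (0.536585, 0.173193, 0.125460, -0.333361)
  Y <- Y + (h/6)(k1 + 2k2 + 2k3 + k4): s = 0.6040, t = 1.0420, ds/dtau = 0.5365, dt/dtau = 0.1733
step 3:
  k1: at (s, t) = (0.604049, 1.041968), (ds/dtau, dt/dtau) = (0.536457, 0.173259); Gamma_sss = 0.667939, Gamma_sst = -1.233044, Gamma_stt = -2.953927, Gamma_tss = 0.253684, Gamma_tst = 1.031521, Gamma_ttt = 2.287869; k1 = (0.536457, 0.173259, 0.125662, -0.333436)
  k2: at (s, t) = (0.630872, 1.050631), (ds/dtau, dt/dtau) = (0.542740, 0.156587); Gamma_sss = 0.629775, Gamma_sst = -1.247407, Gamma_stt = -3.035001, Gamma_tss = 0.266595, Gamma_tst = 1.041085, Gamma_ttt = 2.286136; k2 = (0.542740, 0.156587, 0.100930, -0.311540)
  k3: at (s, t) = (0.631186, 1.049797), (ds/dtau, dt/dtau) = (0.541503, 0.157682); Gamma_sss = 0.629085, Gamma_sst = -1.246413, Gamma_stt = -3.029661, Gamma_tss = 0.267379, Gamma_tst = 1.041887, Gamma_ttt = 2.285325; k3 = (0.541503, 0.157682, 0.103714, -0.313147)
  k4: at (s, t) = (0.658199, 1.057736), (ds/dtau, dt/dtau) = (0.546828, 0.141944); Gamma_sss = 0.592299, Gamma_sst = -1.260446, Gamma_stt = -3.107507, Gamma_tss = 0.279772, Gamma_tst = 1.051500, Gamma_ttt = 2.283584; k4 = (0.546828, 0.141944, 0.081169, -0.292900)
  Y <- Y + (h/6)(k1 + 2k2 + 2k3 + k4): s = 0.6582, t = 1.0577, ds/dtau = 0.5467, dt/dtau = 0.1420


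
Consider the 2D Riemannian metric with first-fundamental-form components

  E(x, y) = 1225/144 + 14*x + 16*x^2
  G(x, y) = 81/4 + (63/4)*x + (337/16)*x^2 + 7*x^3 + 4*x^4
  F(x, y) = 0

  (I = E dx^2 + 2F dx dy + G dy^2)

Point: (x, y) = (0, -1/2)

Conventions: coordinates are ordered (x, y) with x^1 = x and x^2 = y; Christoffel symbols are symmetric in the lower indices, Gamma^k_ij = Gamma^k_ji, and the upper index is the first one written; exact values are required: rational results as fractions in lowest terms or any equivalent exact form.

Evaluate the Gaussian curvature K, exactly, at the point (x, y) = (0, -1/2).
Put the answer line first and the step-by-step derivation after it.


Answer: K = -2048/30625

E = 1225/144, F = 0, G = 81/4, EG - F^2 = 11025/64 at the point
E_x = 14, E_y = 0, F_x = 0, F_y = 0, G_x = 63/4, G_y = 0
E_yy = 0, F_xy = 0, G_xx = 337/8
Using the Brioschi determinant formula for K from the metric derivatives:
M1 = [[-E_yy/2 + F_xy - G_xx/2, E_x/2, F_x - E_y/2], [F_y - G_x/2, E, F], [G_y/2, F, G]] = [[-337/16, 7, 0], [-63/8, 1225/144, 0], [0, 0, 81/4]]; det M1 = -2572353/1024
M2 = [[0, E_y/2, G_x/2], [E_y/2, E, F], [G_x/2, F, G]] = [[0, 0, 63/8], [0, 1225/144, 0], [63/8, 0, 81/4]]; det M2 = -540225/1024
det M1 - det M2 = -3969/2; K = -3969/2 / (11025/64)^2 = -2048/30625


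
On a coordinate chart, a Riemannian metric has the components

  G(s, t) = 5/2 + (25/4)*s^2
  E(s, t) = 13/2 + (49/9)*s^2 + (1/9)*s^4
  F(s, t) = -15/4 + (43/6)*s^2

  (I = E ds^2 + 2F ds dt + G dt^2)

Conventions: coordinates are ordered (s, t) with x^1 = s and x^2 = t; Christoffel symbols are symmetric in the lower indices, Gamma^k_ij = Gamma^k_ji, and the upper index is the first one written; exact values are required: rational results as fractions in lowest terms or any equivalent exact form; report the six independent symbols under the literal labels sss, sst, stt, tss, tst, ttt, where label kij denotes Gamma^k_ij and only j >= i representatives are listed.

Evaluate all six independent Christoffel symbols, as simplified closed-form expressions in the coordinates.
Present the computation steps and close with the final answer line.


E = 13/2 + (49/9)*s^2 + (1/9)*s^4; F = -15/4 + (43/6)*s^2; G = 5/2 + (25/4)*s^2
Gamma^k_ij = (1/2) g^{kl} (d_i g_jl + d_j g_il - d_l g_ij), with g^inv = (1/(EG-F^2)) [[G, -F], [-F, E]]
first partials: E_s = (98/9)*s + (4/9)*s^3, E_t = 0, F_s = (43/3)*s, F_t = 0, G_s = (25/2)*s, G_t = 0
D = EG - F^2 = 35/16 + (7775/72)*s^2 - (307/18)*s^4 + (25/36)*s^6
expanded: Gamma^s_ss = (G E_s - 2F F_s + F E_t)/(2D), Gamma^s_st = (G E_t - F G_s)/(2D), Gamma^s_tt = (2G F_t - G G_s - F G_t)/(2D), Gamma^t_ss = (2E F_s - E E_t - F E_s)/(2D), Gamma^t_st = (E G_s - F E_t)/(2D), Gamma^t_tt = (E G_t - 2F F_t + F G_s)/(2D); substitute and cancel common factors

Answer: Gamma_sss = (200*s^5 - 9812*s^3 + 9700*s)/(100*s^6 - 2456*s^4 + 15550*s^2 + 315), Gamma_sst = (-6450*s^3 + 3375*s)/(100*s^6 - 2456*s^4 + 15550*s^2 + 315), Gamma_stt = (-5625*s^3 - 2250*s)/(100*s^6 - 2456*s^4 + 15550*s^2 + 315), Gamma_tss = (17216*s^3 + 49068*s)/(300*s^6 - 7368*s^4 + 46650*s^2 + 945), Gamma_tst = (100*s^5 + 4900*s^3 + 5850*s)/(100*s^6 - 2456*s^4 + 15550*s^2 + 315), Gamma_ttt = (6450*s^3 - 3375*s)/(100*s^6 - 2456*s^4 + 15550*s^2 + 315)


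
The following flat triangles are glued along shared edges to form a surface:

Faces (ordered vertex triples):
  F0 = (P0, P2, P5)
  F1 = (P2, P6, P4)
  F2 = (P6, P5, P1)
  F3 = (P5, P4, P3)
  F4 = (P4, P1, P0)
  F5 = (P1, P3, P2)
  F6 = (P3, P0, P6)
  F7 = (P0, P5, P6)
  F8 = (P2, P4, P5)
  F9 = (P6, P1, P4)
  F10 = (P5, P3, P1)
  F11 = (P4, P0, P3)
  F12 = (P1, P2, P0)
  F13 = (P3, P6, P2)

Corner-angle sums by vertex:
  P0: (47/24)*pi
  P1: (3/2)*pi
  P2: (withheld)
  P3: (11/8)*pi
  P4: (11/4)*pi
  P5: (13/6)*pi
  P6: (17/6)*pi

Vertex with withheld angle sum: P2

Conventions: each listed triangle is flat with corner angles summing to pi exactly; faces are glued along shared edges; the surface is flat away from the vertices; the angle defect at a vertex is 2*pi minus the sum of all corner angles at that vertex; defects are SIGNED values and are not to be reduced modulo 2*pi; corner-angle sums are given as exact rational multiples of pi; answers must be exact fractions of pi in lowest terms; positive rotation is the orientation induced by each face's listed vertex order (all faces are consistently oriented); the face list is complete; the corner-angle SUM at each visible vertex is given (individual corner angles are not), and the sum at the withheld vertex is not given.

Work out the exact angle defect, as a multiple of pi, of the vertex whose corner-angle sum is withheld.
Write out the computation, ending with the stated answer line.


V = 7, E = 21, F = 14; chi = V - E + F = 0
Gauss-Bonnet: total defect = 2*pi*chi = 0; visible defects sum to (-7/12)*pi

Answer: defect(P2) = (7/12)*pi


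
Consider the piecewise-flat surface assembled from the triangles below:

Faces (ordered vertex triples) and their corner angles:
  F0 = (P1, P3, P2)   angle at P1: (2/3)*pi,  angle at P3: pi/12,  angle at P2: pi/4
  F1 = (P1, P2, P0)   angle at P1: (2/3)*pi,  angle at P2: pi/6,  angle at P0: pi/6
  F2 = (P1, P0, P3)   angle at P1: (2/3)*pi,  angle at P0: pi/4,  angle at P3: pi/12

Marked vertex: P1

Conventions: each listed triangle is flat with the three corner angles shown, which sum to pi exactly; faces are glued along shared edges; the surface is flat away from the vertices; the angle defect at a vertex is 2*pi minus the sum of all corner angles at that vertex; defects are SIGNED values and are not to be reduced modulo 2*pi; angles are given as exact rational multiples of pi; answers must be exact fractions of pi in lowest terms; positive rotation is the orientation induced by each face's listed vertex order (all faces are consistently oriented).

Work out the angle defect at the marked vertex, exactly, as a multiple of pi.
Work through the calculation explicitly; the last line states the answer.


Sum of corner angles at P1: 2*pi
defect = 2*pi - 2*pi

Answer: defect(P1) = 0


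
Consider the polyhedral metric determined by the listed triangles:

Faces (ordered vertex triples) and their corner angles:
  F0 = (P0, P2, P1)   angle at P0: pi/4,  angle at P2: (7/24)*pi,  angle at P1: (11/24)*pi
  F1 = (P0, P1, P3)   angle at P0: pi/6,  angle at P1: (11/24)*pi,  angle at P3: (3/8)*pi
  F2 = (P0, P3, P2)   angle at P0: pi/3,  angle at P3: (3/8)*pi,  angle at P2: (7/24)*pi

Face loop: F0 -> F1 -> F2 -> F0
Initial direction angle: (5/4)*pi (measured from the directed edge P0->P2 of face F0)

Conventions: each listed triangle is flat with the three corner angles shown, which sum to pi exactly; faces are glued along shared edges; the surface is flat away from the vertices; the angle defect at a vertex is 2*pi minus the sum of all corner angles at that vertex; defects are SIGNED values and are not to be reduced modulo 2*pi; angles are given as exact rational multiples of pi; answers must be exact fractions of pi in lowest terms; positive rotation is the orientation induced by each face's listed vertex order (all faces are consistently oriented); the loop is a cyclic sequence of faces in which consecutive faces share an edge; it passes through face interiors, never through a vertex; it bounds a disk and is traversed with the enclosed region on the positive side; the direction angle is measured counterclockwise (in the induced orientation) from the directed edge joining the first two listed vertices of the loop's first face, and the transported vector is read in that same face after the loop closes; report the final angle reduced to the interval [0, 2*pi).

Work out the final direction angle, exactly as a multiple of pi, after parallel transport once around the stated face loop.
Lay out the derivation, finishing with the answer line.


enclosed vertex P0: corner angles sum to (3/4)*pi, defect = 2*pi - (3/4)*pi = (5/4)*pi
by Gauss-Bonnet the loop rotates the vector by the enclosed defect sum (positive orientation, mod 2*pi)
final angle = (5/4)*pi + (5/4)*pi = pi/2 (mod 2*pi)

Answer: final direction angle = pi/2


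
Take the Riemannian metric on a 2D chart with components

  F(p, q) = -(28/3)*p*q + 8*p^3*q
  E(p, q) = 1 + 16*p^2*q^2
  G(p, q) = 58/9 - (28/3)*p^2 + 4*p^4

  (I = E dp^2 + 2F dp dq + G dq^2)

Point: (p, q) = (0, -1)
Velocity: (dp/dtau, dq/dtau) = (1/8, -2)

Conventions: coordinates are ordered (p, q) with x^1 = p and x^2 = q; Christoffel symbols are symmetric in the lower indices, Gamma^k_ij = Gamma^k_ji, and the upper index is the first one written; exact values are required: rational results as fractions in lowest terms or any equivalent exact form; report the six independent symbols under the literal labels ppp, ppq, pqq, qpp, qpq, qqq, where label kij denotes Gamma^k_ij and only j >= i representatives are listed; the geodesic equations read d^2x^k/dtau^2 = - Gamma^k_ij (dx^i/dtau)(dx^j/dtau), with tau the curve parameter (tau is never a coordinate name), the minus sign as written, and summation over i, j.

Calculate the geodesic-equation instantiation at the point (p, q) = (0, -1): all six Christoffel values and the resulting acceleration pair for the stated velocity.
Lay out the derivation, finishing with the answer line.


E = 1, F = 0, G = 58/9 at the point
E_p = 0, E_q = 0, F_p = 28/3, F_q = 0, G_p = 0, G_q = 0
EG - F^2 = 58/9;  g^inv = (9/58) * [[58/9, 0], [0, 1]]
first-kind symbols [ij,l] = (1/2)(d_i g_jl + d_j g_il - d_l g_ij): [pp,p] = E_p/2 = 0, [pp,q] = F_p - E_q/2 = 28/3, [pq,p] = E_q/2 = 0, [pq,q] = G_p/2 = 0, [qq,p] = F_q - G_p/2 = 0, [qq,q] = G_q/2 = 0
Gamma^p_ij = (G*[ij,p] - F*[ij,q])/(EG - F^2), Gamma^q_ij = (E*[ij,q] - F*[ij,p])/(EG - F^2)
Gamma_ppp = 0, Gamma_ppq = 0, Gamma_pqq = 0, Gamma_qpp = 42/29, Gamma_qpq = 0, Gamma_qqq = 0
d^2p/dtau^2 = -(Gamma_ppp*(1/8)^2 + 2*Gamma_ppq*(1/8)*(-2) + Gamma_pqq*(-2)^2) = 0
d^2q/dtau^2 = -(Gamma_qpp*(1/8)^2 + 2*Gamma_qpq*(1/8)*(-2) + Gamma_qqq*(-2)^2) = -21/928

Answer: Gamma_ppp = 0, Gamma_ppq = 0, Gamma_pqq = 0, Gamma_qpp = 42/29, Gamma_qpq = 0, Gamma_qqq = 0; accelerations (d^2p/dtau^2, d^2q/dtau^2) = (0, -21/928)


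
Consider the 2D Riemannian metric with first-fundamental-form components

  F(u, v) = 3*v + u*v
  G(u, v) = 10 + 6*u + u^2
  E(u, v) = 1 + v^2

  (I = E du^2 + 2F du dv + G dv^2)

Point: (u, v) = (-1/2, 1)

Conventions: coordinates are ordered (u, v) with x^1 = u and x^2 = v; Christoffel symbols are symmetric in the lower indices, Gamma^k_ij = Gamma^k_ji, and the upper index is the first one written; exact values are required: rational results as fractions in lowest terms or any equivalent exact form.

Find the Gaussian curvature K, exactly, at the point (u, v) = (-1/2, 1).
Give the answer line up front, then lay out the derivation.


Answer: K = -16/1089

E = 2, F = 5/2, G = 29/4, EG - F^2 = 33/4 at the point
E_u = 0, E_v = 2, F_u = 1, F_v = 5/2, G_u = 5, G_v = 0
E_vv = 2, F_uv = 1, G_uu = 2
Apply the Brioschi formula K = (det M1 - det M2)/(EG - F^2)^2 over the derivative matrices of E, F, G.
M1 = [[-E_vv/2 + F_uv - G_uu/2, E_u/2, F_u - E_v/2], [F_v - G_u/2, E, F], [G_v/2, F, G]] = [[-1, 0, 0], [0, 2, 5/2], [0, 5/2, 29/4]]; det M1 = -33/4
M2 = [[0, E_v/2, G_u/2], [E_v/2, E, F], [G_u/2, F, G]] = [[0, 1, 5/2], [1, 2, 5/2], [5/2, 5/2, 29/4]]; det M2 = -29/4
det M1 - det M2 = -1; K = -1 / (33/4)^2 = -16/1089


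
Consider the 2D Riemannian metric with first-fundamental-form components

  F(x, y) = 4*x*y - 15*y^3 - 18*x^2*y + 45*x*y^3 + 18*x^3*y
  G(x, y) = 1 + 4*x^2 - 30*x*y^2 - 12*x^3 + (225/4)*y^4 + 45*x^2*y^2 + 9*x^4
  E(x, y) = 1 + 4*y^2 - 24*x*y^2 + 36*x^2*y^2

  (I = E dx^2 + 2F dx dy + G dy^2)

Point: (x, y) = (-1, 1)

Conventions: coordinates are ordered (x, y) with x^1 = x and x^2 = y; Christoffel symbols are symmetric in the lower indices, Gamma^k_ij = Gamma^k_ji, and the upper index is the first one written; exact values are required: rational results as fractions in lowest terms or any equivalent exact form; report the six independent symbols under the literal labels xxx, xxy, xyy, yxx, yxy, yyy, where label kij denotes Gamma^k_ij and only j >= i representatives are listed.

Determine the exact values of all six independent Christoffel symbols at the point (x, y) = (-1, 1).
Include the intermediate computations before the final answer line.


E = 65, F = -100, G = 629/4 at the point
E_x = -96, E_y = 128, F_x = 139, F_y = -220, G_x = -200, G_y = 375
EG - F^2 = 885/4;  g^inv = (4/885) * [[629/4, 100], [100, 65]]
first-kind symbols [ij,l] = (1/2)(d_i g_jl + d_j g_il - d_l g_ij): [xx,x] = E_x/2 = -48, [xx,y] = F_x - E_y/2 = 75, [xy,x] = E_y/2 = 64, [xy,y] = G_x/2 = -100, [yy,x] = F_y - G_x/2 = -120, [yy,y] = G_y/2 = 375/2
Gamma^x_ij = (G*[ij,x] - F*[ij,y])/(EG - F^2), Gamma^y_ij = (E*[ij,y] - F*[ij,x])/(EG - F^2)

Answer: Gamma_xxx = -64/295, Gamma_xxy = 256/885, Gamma_xyy = -32/59, Gamma_yxx = 20/59, Gamma_yxy = -80/177, Gamma_yyy = 50/59


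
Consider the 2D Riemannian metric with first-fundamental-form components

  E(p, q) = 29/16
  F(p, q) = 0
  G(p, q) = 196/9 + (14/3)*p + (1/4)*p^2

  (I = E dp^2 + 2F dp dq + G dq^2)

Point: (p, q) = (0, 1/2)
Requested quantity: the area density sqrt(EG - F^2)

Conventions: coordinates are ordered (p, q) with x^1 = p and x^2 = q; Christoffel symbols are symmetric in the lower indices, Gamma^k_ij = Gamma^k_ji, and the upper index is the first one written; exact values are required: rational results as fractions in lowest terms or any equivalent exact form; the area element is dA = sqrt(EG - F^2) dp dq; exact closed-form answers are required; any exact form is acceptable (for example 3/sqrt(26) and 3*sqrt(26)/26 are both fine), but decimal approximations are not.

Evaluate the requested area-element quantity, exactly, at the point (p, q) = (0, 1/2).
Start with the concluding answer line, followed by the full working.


Answer: sqrt(EG - F^2) = 7*sqrt(29)/6

E = 29/16, F = 0, G = 196/9; EG - F^2 = 1421/36


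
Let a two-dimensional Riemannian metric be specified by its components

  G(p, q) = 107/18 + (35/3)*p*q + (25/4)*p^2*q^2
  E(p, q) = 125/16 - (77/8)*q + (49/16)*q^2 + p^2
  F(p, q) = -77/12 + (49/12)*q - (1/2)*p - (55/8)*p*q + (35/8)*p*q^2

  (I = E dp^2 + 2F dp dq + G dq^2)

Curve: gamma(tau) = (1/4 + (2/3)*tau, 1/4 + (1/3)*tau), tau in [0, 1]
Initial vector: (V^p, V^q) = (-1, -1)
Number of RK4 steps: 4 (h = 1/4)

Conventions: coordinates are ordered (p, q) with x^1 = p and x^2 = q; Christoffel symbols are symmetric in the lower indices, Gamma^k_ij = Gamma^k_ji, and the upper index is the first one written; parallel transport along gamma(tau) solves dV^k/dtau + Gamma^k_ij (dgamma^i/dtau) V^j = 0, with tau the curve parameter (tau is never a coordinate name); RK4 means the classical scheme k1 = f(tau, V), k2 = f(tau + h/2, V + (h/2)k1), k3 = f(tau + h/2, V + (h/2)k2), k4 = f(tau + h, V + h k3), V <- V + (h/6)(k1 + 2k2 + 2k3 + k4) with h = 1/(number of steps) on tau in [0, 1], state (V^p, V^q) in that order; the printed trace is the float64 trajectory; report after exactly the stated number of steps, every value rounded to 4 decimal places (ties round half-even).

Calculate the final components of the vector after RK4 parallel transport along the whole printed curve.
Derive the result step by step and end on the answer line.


gamma'(tau) = (2/3, 1/3); f(tau, V)^k = -Gamma^k_ij(gamma(tau)) gamma'^i(tau) V^j; h = 1/4; intermediate values shown to 6 dp
curve data and Christoffel symbols at the stage parameters:
  tau = 0.000000: gamma = (0.250000, 0.250000), gamma' = (0.666667, 0.333333); Gamma_ppp = 4.237936, Gamma_ppq = -5.420665, Gamma_pqq = 5.504618, Gamma_qpp = 4.035486, Gamma_qpq = -4.528086, Gamma_qqq = 5.066425
  tau = 0.125000: gamma = (0.333333, 0.291667), gamma' = (0.666667, 0.333333); Gamma_ppp = 4.142472, Gamma_ppq = -5.367143, Gamma_pqq = 5.805964, Gamma_qpp = 3.695670, Gamma_qpq = -4.200819, Gamma_qqq = 5.129786
  tau = 0.250000: gamma = (0.416667, 0.333333), gamma' = (0.666667, 0.333333); Gamma_ppp = 3.867828, Gamma_ppq = -5.001272, Gamma_pqq = 5.840949, Gamma_qpp = 3.221150, Gamma_qpq = -3.624399, Gamma_qqq = 4.935682
  tau = 0.375000: gamma = (0.500000, 0.375000), gamma' = (0.666667, 0.333333); Gamma_ppp = 3.417534, Gamma_ppq = -4.309965, Gamma_pqq = 5.510781, Gamma_qpp = 2.646866, Gamma_qpq = -2.842127, Gamma_qqq = 4.455550
  tau = 0.500000: gamma = (0.583333, 0.416667), gamma' = (0.666667, 0.333333); Gamma_ppp = 2.864463, Gamma_ppq = -3.407088, Gamma_pqq = 4.841740, Gamma_qpp = 2.053816, Gamma_qpq = -1.986955, Gamma_qqq = 3.768214
  tau = 0.625000: gamma = (0.666667, 0.458333), gamma' = (0.666667, 0.333333); Gamma_ppp = 2.312606, Gamma_ppq = -2.474588, Gamma_pqq = 3.977360, Gamma_qpp = 1.525841, Gamma_qpq = -1.209327, Gamma_qqq = 3.020351
  tau = 0.750000: gamma = (0.750000, 0.500000), gamma' = (0.666667, 0.333333); Gamma_ppp = 1.838701, Gamma_ppq = -1.657412, Gamma_pqq = 3.082935, Gamma_qpp = 1.107611, Gamma_qpq = -0.598087, Gamma_qqq = 2.339271
  tau = 0.875000: gamma = (0.833333, 0.541667), gamma' = (0.666667, 0.333333); Gamma_ppp = 1.470179, Gamma_ppq = -1.016183, Gamma_pqq = 2.267458, Gamma_qpp = 0.800823, Gamma_qpq = -0.166209, Gamma_qqq = 1.786458
  tau = 1.000000: gamma = (0.916667, 0.583333), gamma' = (0.666667, 0.333333); Gamma_ppp = 1.199716, Gamma_ppq = -0.547110, Gamma_pqq = 1.572895, Gamma_qpp = 0.584681, Gamma_qpq = 0.116637, Gamma_qqq = 1.368203
step 0: V^p = -1.0000, V^q = -1.0000
step 1: k1 = (-0.760502, -0.148954), k2 = (-0.608302, 0.053683), k3 = (-0.585195, 0.061074), k4 = (-0.321211, 0.317453); V <- V + (h/6)(k1 + 2k2 + 2k3 + k4): V^p = -1.1445, V^q = -0.9834
step 2: k1 = (-0.320999, 0.316805), k2 = (0.018971, 0.581546), k3 = (0.017498, 0.560371), k4 = (0.327951, 0.748144); V <- V + (h/6)(k1 + 2k2 + 2k3 + k4): V^p = -1.1412, V^q = -0.8439
step 3: k1 = (0.328392, 0.748845), k2 = (0.545627, 0.826104), k3 = (0.529289, 0.807491), k4 = (0.629683, 0.788458); V <- V + (h/6)(k1 + 2k2 + 2k3 + k4): V^p = -1.0117, V^q = -0.6437
step 4: k1 = (0.631455, 0.790624), k2 = (0.640971, 0.710399), k3 = (0.640994, 0.714691), k4 = (0.599922, 0.613232); V <- V + (h/6)(k1 + 2k2 + 2k3 + k4): V^p = -0.8536, V^q = -0.4664

Answer: V^p = -0.8536, V^q = -0.4664


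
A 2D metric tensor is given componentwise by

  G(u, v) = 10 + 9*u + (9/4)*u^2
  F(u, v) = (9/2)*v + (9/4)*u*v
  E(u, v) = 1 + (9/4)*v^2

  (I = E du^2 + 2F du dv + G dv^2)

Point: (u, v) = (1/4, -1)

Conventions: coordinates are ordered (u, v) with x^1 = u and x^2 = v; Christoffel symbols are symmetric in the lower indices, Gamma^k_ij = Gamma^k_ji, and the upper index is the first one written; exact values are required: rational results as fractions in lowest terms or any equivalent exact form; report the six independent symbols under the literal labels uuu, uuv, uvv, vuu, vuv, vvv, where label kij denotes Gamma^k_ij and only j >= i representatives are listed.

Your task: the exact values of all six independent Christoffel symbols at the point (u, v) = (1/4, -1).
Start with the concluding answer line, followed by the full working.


Answer: Gamma_uuu = 0, Gamma_uuv = -144/937, Gamma_uvv = 0, Gamma_vuu = 0, Gamma_vuv = 324/937, Gamma_vvv = 0

E = 13/4, F = -81/16, G = 793/64 at the point
E_u = 0, E_v = -9/2, F_u = -9/4, F_v = 81/16, G_u = 81/8, G_v = 0
EG - F^2 = 937/64;  g^inv = (64/937) * [[793/64, 81/16], [81/16, 13/4]]
first-kind symbols [ij,l] = (1/2)(d_i g_jl + d_j g_il - d_l g_ij): [uu,u] = E_u/2 = 0, [uu,v] = F_u - E_v/2 = 0, [uv,u] = E_v/2 = -9/4, [uv,v] = G_u/2 = 81/16, [vv,u] = F_v - G_u/2 = 0, [vv,v] = G_v/2 = 0
Gamma^u_ij = (G*[ij,u] - F*[ij,v])/(EG - F^2), Gamma^v_ij = (E*[ij,v] - F*[ij,u])/(EG - F^2)


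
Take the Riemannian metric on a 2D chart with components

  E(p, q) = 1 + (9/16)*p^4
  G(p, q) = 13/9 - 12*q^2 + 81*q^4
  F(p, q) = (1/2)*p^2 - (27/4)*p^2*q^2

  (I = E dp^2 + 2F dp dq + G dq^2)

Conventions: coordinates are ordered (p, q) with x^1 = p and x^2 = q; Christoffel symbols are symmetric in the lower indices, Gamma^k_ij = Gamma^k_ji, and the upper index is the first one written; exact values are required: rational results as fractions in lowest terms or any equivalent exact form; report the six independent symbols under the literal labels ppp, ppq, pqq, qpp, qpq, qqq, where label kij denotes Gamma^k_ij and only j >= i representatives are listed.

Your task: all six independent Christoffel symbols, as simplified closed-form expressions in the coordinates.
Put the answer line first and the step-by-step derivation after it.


Answer: Gamma_ppp = 162*p^3/(81*p^4 + 11664*q^4 - 1728*q^2 + 208), Gamma_ppq = 0, Gamma_pqq = -1944*p^2*q/(81*p^4 + 11664*q^4 - 1728*q^2 + 208), Gamma_qpp = (-1944*p*q^2 + 144*p)/(81*p^4 + 11664*q^4 - 1728*q^2 + 208), Gamma_qpq = 0, Gamma_qqq = (23328*q^3 - 1728*q)/(81*p^4 + 11664*q^4 - 1728*q^2 + 208)

E = 1 + (9/16)*p^4; F = (1/2)*p^2 - (27/4)*p^2*q^2; G = 13/9 - 12*q^2 + 81*q^4
Gamma^k_ij = (1/2) g^{kl} (d_i g_jl + d_j g_il - d_l g_ij), with g^inv = (1/(EG-F^2)) [[G, -F], [-F, E]]
first partials: E_p = (9/4)*p^3, E_q = 0, F_p = p - (27/2)*p*q^2, F_q = -(27/2)*p^2*q, G_p = 0, G_q = -24*q + 324*q^3
D = EG - F^2 = 13/9 - 12*q^2 + 81*q^4 + (9/16)*p^4
expanded: Gamma^p_pp = (G E_p - 2F F_p + F E_q)/(2D), Gamma^p_pq = (G E_q - F G_p)/(2D), Gamma^p_qq = (2G F_q - G G_p - F G_q)/(2D), Gamma^q_pp = (2E F_p - E E_q - F E_p)/(2D), Gamma^q_pq = (E G_p - F E_q)/(2D), Gamma^q_qq = (E G_q - 2F F_q + F G_p)/(2D); substitute and cancel common factors


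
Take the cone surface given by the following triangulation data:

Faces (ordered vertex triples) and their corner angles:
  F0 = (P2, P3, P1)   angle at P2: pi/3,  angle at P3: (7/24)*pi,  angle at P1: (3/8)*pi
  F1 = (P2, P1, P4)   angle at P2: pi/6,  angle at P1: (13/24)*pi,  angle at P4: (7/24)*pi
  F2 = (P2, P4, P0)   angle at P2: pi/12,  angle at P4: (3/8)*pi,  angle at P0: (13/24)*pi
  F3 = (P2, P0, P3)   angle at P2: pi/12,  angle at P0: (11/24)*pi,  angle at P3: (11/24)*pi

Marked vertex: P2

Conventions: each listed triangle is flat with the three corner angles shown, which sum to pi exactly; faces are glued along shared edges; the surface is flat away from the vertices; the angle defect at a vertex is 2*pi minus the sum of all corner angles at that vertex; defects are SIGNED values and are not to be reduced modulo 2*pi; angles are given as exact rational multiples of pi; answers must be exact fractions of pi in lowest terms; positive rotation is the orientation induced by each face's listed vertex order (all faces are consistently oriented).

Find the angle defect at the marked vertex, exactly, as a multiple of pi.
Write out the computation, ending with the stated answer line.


Sum of corner angles at P2: (2/3)*pi
defect = 2*pi - (2/3)*pi

Answer: defect(P2) = (4/3)*pi


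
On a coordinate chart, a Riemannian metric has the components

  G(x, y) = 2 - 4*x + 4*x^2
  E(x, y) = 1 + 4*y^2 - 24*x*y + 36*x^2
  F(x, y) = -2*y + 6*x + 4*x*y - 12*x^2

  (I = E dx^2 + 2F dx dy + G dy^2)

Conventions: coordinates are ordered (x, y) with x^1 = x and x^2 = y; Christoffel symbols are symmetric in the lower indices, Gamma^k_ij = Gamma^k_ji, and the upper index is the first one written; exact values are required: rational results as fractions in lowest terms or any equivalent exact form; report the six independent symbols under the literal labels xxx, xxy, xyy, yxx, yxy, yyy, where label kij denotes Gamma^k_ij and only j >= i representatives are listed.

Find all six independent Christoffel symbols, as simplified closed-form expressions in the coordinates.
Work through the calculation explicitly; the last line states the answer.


E = 1 + 4*y^2 - 24*x*y + 36*x^2; F = -2*y + 6*x + 4*x*y - 12*x^2; G = 2 - 4*x + 4*x^2
Gamma^k_ij = (1/2) g^{kl} (d_i g_jl + d_j g_il - d_l g_ij), with g^inv = (1/(EG-F^2)) [[G, -F], [-F, E]]
first partials: E_x = -24*y + 72*x, E_y = 8*y - 24*x, F_x = 6 + 4*y - 24*x, F_y = -2 + 4*x, G_x = -4 + 8*x, G_y = 0
D = EG - F^2 = 2 - 4*x + 4*y^2 - 24*x*y + 40*x^2
expanded: Gamma^x_xx = (G E_x - 2F F_x + F E_y)/(2D), Gamma^x_xy = (G E_y - F G_x)/(2D), Gamma^x_yy = (2G F_y - G G_x - F G_y)/(2D), Gamma^y_xx = (2E F_x - E E_y - F E_x)/(2D), Gamma^y_xy = (E G_x - F E_y)/(2D), Gamma^y_yy = (E G_y - 2F F_y + F G_x)/(2D); substitute and cancel common factors

Answer: Gamma_xxx = (18*x - 6*y)/(20*x^2 - 12*x*y - 2*x + 2*y^2 + 1), Gamma_xxy = (-6*x + 2*y)/(20*x^2 - 12*x*y - 2*x + 2*y^2 + 1), Gamma_xyy = 0, Gamma_yxx = (3 - 6*x)/(20*x^2 - 12*x*y - 2*x + 2*y^2 + 1), Gamma_yxy = (2*x - 1)/(20*x^2 - 12*x*y - 2*x + 2*y^2 + 1), Gamma_yyy = 0


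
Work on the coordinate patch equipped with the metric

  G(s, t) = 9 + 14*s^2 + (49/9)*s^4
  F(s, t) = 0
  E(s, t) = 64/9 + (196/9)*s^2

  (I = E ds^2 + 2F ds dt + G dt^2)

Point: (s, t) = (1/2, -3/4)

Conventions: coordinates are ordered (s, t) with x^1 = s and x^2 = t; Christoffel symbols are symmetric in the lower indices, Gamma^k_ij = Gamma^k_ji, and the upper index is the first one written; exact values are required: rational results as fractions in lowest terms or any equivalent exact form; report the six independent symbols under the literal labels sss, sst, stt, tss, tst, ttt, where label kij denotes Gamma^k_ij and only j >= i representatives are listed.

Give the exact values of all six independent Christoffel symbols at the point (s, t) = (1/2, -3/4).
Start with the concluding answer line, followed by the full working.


Answer: Gamma_sss = 98/113, Gamma_sst = 0, Gamma_stt = -301/452, Gamma_tss = 0, Gamma_tst = 28/43, Gamma_ttt = 0

E = 113/9, F = 0, G = 1849/144 at the point
E_s = 196/9, E_t = 0, F_s = 0, F_t = 0, G_s = 301/18, G_t = 0
EG - F^2 = 208937/1296;  g^inv = (1296/208937) * [[1849/144, 0], [0, 113/9]]
first-kind symbols [ij,l] = (1/2)(d_i g_jl + d_j g_il - d_l g_ij): [ss,s] = E_s/2 = 98/9, [ss,t] = F_s - E_t/2 = 0, [st,s] = E_t/2 = 0, [st,t] = G_s/2 = 301/36, [tt,s] = F_t - G_s/2 = -301/36, [tt,t] = G_t/2 = 0
Gamma^s_ij = (G*[ij,s] - F*[ij,t])/(EG - F^2), Gamma^t_ij = (E*[ij,t] - F*[ij,s])/(EG - F^2)


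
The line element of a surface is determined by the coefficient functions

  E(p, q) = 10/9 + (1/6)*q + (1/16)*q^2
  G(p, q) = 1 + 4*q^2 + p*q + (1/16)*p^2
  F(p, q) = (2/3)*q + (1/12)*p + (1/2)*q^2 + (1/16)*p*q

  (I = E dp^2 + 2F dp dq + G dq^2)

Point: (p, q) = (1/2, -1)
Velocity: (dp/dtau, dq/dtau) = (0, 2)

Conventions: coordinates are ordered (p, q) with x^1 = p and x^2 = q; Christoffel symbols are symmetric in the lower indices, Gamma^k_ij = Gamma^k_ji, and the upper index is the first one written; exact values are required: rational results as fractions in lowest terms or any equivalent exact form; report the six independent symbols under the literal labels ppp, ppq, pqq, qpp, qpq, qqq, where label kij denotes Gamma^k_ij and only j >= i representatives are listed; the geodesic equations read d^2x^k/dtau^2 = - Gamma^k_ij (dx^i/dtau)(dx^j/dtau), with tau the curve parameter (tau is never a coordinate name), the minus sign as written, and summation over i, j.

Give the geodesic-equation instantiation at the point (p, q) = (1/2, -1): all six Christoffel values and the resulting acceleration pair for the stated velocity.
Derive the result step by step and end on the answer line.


E = 145/144, F = -5/32, G = 289/64 at the point
E_p = 0, E_q = 1/24, F_p = 1/48, F_q = -29/96, G_p = -15/16, G_q = -15/2
EG - F^2 = 2605/576;  g^inv = (576/2605) * [[289/64, 5/32], [5/32, 145/144]]
first-kind symbols [ij,l] = (1/2)(d_i g_jl + d_j g_il - d_l g_ij): [pp,p] = E_p/2 = 0, [pp,q] = F_p - E_q/2 = 0, [pq,p] = E_q/2 = 1/48, [pq,q] = G_p/2 = -15/32, [qq,p] = F_q - G_p/2 = 1/6, [qq,q] = G_q/2 = -15/4
Gamma^p_ij = (G*[ij,p] - F*[ij,q])/(EG - F^2), Gamma^q_ij = (E*[ij,q] - F*[ij,p])/(EG - F^2)
Gamma_ppp = 0, Gamma_ppq = 12/2605, Gamma_pqq = 96/2605, Gamma_qpp = 0, Gamma_qpq = -54/521, Gamma_qqq = -432/521
d^2p/dtau^2 = -(Gamma_ppp*(0)^2 + 2*Gamma_ppq*(0)*(2) + Gamma_pqq*(2)^2) = -384/2605
d^2q/dtau^2 = -(Gamma_qpp*(0)^2 + 2*Gamma_qpq*(0)*(2) + Gamma_qqq*(2)^2) = 1728/521

Answer: Gamma_ppp = 0, Gamma_ppq = 12/2605, Gamma_pqq = 96/2605, Gamma_qpp = 0, Gamma_qpq = -54/521, Gamma_qqq = -432/521; accelerations (d^2p/dtau^2, d^2q/dtau^2) = (-384/2605, 1728/521)


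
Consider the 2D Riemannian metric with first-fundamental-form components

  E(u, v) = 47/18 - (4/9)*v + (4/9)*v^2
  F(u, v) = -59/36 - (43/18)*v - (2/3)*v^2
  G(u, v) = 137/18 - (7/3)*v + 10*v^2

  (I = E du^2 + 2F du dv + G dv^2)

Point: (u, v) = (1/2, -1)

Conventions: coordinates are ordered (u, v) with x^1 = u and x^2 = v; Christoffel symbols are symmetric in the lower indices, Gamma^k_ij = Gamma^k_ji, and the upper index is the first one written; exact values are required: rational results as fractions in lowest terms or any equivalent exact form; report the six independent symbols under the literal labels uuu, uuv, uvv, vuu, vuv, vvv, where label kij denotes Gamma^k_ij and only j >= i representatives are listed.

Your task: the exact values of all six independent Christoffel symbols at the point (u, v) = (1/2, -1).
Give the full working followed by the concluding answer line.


E = 7/2, F = 1/12, G = 359/18 at the point
E_u = 0, E_v = -4/3, F_u = 0, F_v = -19/18, G_u = 0, G_v = -67/3
EG - F^2 = 10051/144;  g^inv = (144/10051) * [[359/18, -1/12], [-1/12, 7/2]]
first-kind symbols [ij,l] = (1/2)(d_i g_jl + d_j g_il - d_l g_ij): [uu,u] = E_u/2 = 0, [uu,v] = F_u - E_v/2 = 2/3, [uv,u] = E_v/2 = -2/3, [uv,v] = G_u/2 = 0, [vv,u] = F_v - G_u/2 = -19/18, [vv,v] = G_v/2 = -67/6
Gamma^u_ij = (G*[ij,u] - F*[ij,v])/(EG - F^2), Gamma^v_ij = (E*[ij,v] - F*[ij,u])/(EG - F^2)

Answer: Gamma_uuu = -8/10051, Gamma_uuv = -5744/30153, Gamma_uvv = -26078/90459, Gamma_vuu = 336/10051, Gamma_vuv = 8/10051, Gamma_vvv = -16846/30153


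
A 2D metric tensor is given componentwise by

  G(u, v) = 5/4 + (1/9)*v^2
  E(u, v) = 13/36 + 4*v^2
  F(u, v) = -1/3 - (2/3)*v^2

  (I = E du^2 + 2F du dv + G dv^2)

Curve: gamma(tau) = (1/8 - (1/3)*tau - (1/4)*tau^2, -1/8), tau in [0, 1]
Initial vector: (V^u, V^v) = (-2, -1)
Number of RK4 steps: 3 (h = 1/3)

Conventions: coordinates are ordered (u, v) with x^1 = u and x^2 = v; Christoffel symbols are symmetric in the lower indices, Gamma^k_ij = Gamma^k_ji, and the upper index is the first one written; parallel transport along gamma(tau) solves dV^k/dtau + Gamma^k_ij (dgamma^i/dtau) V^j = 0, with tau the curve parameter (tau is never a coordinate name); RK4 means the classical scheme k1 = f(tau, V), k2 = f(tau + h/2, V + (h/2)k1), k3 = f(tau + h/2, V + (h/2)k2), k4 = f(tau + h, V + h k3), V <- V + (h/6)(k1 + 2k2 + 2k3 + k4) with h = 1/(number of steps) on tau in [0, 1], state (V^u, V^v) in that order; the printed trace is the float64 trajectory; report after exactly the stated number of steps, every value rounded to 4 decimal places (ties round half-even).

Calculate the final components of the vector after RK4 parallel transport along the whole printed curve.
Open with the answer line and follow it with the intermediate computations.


Answer: V^u = -1.4113, V^v = -1.2428

gamma'(tau) = (-1/3 - (1/2)*tau, 0); f(tau, V)^k = -Gamma^k_ij(gamma(tau)) gamma'^i(tau) V^j; h = 1/3; intermediate values shown to 6 dp
curve data and Christoffel symbols at the stage parameters:
  tau = 0.000000: gamma = (0.125000, -0.125000), gamma' = (-0.333333, 0.000000); Gamma_uuu = 0.417086, Gamma_uuv = -1.518783, Gamma_uvv = 0.494675, Gamma_vuu = 0.513985, Gamma_vuv = -0.417086, Gamma_vvv = 0.124751
  tau = 0.166667: gamma = (0.062500, -0.125000), gamma' = (-0.416667, 0.000000); Gamma_uuu = 0.417086, Gamma_uuv = -1.518783, Gamma_uvv = 0.494675, Gamma_vuu = 0.513985, Gamma_vuv = -0.417086, Gamma_vvv = 0.124751
  tau = 0.333333: gamma = (-0.013889, -0.125000), gamma' = (-0.500000, 0.000000); Gamma_uuu = 0.417086, Gamma_uuv = -1.518783, Gamma_uvv = 0.494675, Gamma_vuu = 0.513985, Gamma_vuv = -0.417086, Gamma_vvv = 0.124751
  tau = 0.500000: gamma = (-0.104167, -0.125000), gamma' = (-0.583333, 0.000000); Gamma_uuu = 0.417086, Gamma_uuv = -1.518783, Gamma_uvv = 0.494675, Gamma_vuu = 0.513985, Gamma_vuv = -0.417086, Gamma_vvv = 0.124751
  tau = 0.666667: gamma = (-0.208333, -0.125000), gamma' = (-0.666667, 0.000000); Gamma_uuu = 0.417086, Gamma_uuv = -1.518783, Gamma_uvv = 0.494675, Gamma_vuu = 0.513985, Gamma_vuv = -0.417086, Gamma_vvv = 0.124751
  tau = 0.833333: gamma = (-0.326389, -0.125000), gamma' = (-0.750000, 0.000000); Gamma_uuu = 0.417086, Gamma_uuv = -1.518783, Gamma_uvv = 0.494675, Gamma_vuu = 0.513985, Gamma_vuv = -0.417086, Gamma_vvv = 0.124751
  tau = 1.000000: gamma = (-0.458333, -0.125000), gamma' = (-0.833333, 0.000000); Gamma_uuu = 0.417086, Gamma_uuv = -1.518783, Gamma_uvv = 0.494675, Gamma_vuu = 0.513985, Gamma_vuv = -0.417086, Gamma_vvv = 0.124751
step 0: V^u = -2.0000, V^v = -1.0000
step 1: k1 = (0.228204, -0.203628), k2 = (0.313341, -0.240492), k3 = (0.319695, -0.236385), k4 = (0.424365, -0.261623); V <- V + (h/6)(k1 + 2k2 + 2k3 + k4): V^u = -1.8934, V^v = -1.0788
step 2: k1 = (0.424400, -0.261608), k2 = (0.550972, -0.273394), k3 = (0.557844, -0.266591), k4 = (0.707547, -0.260386); V <- V + (h/6)(k1 + 2k2 + 2k3 + k4): V^u = -1.7073, V^v = -1.1678
step 3: k1 = (0.707722, -0.260301), k2 = (0.882502, -0.233797), k3 = (0.886583, -0.223950), k4 = (1.081850, -0.172849); V <- V + (h/6)(k1 + 2k2 + 2k3 + k4): V^u = -1.4113, V^v = -1.2428


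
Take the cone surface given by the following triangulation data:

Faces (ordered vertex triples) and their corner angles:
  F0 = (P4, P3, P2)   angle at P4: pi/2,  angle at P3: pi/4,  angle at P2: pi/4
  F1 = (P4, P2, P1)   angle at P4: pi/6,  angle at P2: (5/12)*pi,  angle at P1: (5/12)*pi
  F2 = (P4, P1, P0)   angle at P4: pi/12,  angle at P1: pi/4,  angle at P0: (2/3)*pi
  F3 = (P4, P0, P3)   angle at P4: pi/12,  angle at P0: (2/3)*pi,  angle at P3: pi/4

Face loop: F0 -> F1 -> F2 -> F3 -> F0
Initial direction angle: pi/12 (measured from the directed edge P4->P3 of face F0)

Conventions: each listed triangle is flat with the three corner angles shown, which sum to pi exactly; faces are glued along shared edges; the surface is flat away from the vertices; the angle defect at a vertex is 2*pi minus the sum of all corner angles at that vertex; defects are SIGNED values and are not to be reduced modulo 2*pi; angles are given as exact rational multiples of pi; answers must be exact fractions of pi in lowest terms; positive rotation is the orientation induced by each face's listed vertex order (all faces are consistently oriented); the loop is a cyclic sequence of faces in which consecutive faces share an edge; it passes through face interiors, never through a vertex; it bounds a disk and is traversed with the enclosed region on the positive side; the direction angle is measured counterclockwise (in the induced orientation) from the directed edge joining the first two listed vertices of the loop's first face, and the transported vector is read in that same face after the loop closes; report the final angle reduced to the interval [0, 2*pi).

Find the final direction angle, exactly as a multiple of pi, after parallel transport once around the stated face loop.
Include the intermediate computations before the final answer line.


enclosed vertex P4: corner angles sum to (5/6)*pi, defect = 2*pi - (5/6)*pi = (7/6)*pi
summing the enclosed defects onto the initial angle, mod 2*pi in the induced orientation:
final angle = pi/12 + (7/6)*pi = (5/4)*pi (mod 2*pi)

Answer: final direction angle = (5/4)*pi


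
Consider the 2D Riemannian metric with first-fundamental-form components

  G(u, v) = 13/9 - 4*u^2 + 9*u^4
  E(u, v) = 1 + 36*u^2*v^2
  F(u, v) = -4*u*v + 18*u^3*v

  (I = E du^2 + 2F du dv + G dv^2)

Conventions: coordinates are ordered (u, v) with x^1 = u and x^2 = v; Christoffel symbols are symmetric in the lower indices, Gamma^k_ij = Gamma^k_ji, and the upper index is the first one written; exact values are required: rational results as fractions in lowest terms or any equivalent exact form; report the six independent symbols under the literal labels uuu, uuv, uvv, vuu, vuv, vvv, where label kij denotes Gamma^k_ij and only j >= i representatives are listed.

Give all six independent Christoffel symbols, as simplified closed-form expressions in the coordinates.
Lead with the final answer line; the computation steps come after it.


Answer: Gamma_uuu = 324*u*v^2/(81*u^4 + 324*u^2*v^2 - 36*u^2 + 13), Gamma_uuv = 324*u^2*v/(81*u^4 + 324*u^2*v^2 - 36*u^2 + 13), Gamma_uvv = 0, Gamma_vuu = (162*u^2*v - 36*v)/(81*u^4 + 324*u^2*v^2 - 36*u^2 + 13), Gamma_vuv = (162*u^3 - 36*u)/(81*u^4 + 324*u^2*v^2 - 36*u^2 + 13), Gamma_vvv = 0

E = 1 + 36*u^2*v^2; F = -4*u*v + 18*u^3*v; G = 13/9 - 4*u^2 + 9*u^4
Gamma^k_ij = (1/2) g^{kl} (d_i g_jl + d_j g_il - d_l g_ij), with g^inv = (1/(EG-F^2)) [[G, -F], [-F, E]]
first partials: E_u = 72*u*v^2, E_v = 72*u^2*v, F_u = -4*v + 54*u^2*v, F_v = -4*u + 18*u^3, G_u = -8*u + 36*u^3, G_v = 0
D = EG - F^2 = 13/9 - 4*u^2 + 36*u^2*v^2 + 9*u^4
expanded: Gamma^u_uu = (G E_u - 2F F_u + F E_v)/(2D), Gamma^u_uv = (G E_v - F G_u)/(2D), Gamma^u_vv = (2G F_v - G G_u - F G_v)/(2D), Gamma^v_uu = (2E F_u - E E_v - F E_u)/(2D), Gamma^v_uv = (E G_u - F E_v)/(2D), Gamma^v_vv = (E G_v - 2F F_v + F G_u)/(2D); substitute and cancel common factors
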